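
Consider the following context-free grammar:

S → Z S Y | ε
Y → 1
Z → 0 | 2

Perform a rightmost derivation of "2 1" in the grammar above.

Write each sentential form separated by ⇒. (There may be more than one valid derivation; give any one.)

S ⇒ Z S Y ⇒ Z S 1 ⇒ Z 1 ⇒ 2 1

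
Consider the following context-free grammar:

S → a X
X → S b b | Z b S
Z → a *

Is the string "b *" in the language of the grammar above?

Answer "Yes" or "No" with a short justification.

No - no valid derivation exists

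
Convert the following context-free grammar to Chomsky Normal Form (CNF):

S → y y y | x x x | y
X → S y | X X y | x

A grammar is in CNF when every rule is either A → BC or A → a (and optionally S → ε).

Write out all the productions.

TY → y; TX → x; S → y; X → x; S → TY X0; X0 → TY TY; S → TX X1; X1 → TX TX; X → S TY; X → X X2; X2 → X TY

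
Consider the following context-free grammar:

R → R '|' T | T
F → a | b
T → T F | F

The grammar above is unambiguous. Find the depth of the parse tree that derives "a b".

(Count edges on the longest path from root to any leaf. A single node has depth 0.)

4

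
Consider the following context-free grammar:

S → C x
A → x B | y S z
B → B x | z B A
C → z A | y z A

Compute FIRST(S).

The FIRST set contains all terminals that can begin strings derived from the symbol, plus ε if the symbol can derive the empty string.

We compute FIRST(S) using the standard algorithm.
FIRST(A) = {x, y}
FIRST(B) = {z}
FIRST(C) = {y, z}
FIRST(S) = {y, z}
Therefore, FIRST(S) = {y, z}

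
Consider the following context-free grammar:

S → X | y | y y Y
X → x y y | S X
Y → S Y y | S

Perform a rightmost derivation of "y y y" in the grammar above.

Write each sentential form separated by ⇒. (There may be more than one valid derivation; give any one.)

S ⇒ y y Y ⇒ y y S ⇒ y y y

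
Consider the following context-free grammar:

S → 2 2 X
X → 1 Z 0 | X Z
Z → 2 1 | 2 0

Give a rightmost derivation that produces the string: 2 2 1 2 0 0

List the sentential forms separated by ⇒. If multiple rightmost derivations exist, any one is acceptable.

S ⇒ 2 2 X ⇒ 2 2 1 Z 0 ⇒ 2 2 1 2 0 0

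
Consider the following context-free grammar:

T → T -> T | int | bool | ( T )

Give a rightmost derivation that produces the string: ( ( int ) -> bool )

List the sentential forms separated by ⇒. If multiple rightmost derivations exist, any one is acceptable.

T ⇒ ( T ) ⇒ ( T -> T ) ⇒ ( T -> bool ) ⇒ ( ( T ) -> bool ) ⇒ ( ( int ) -> bool )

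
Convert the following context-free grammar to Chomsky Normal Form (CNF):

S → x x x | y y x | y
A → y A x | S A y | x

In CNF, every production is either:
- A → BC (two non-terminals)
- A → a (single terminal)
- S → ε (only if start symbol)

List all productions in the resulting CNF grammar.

TX → x; TY → y; S → y; A → x; S → TX X0; X0 → TX TX; S → TY X1; X1 → TY TX; A → TY X2; X2 → A TX; A → S X3; X3 → A TY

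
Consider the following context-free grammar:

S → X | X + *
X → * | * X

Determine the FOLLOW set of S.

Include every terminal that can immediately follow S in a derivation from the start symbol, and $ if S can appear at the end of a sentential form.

We compute FOLLOW(S) using the standard algorithm.
FOLLOW(S) starts with {$}.
FIRST(S) = {*}
FIRST(X) = {*}
FOLLOW(S) = {$}
FOLLOW(X) = {$, +}
Therefore, FOLLOW(S) = {$}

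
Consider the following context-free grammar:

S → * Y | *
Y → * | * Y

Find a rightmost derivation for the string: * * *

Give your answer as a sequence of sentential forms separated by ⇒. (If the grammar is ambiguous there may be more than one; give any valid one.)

S ⇒ * Y ⇒ * * Y ⇒ * * *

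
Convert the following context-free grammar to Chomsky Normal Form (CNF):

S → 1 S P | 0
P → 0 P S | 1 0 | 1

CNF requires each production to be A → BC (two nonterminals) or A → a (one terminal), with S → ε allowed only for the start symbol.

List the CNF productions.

T1 → 1; S → 0; T0 → 0; P → 1; S → T1 X0; X0 → S P; P → T0 X1; X1 → P S; P → T1 T0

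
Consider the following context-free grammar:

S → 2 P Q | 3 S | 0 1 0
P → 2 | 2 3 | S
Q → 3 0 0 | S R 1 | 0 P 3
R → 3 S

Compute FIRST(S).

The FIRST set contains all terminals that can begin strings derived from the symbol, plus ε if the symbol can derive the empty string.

We compute FIRST(S) using the standard algorithm.
FIRST(P) = {0, 2, 3}
FIRST(Q) = {0, 2, 3}
FIRST(R) = {3}
FIRST(S) = {0, 2, 3}
Therefore, FIRST(S) = {0, 2, 3}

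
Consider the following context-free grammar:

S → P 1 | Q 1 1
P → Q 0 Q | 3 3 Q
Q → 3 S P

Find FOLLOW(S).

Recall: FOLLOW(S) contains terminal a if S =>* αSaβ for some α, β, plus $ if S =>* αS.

We compute FOLLOW(S) using the standard algorithm.
FOLLOW(S) starts with {$}.
FIRST(P) = {3}
FIRST(Q) = {3}
FIRST(S) = {3}
FOLLOW(P) = {0, 1}
FOLLOW(Q) = {0, 1}
FOLLOW(S) = {$, 3}
Therefore, FOLLOW(S) = {$, 3}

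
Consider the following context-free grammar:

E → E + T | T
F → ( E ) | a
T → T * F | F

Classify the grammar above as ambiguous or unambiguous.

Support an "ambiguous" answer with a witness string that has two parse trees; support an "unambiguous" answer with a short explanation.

Unambiguous - every string in the language has a unique parse tree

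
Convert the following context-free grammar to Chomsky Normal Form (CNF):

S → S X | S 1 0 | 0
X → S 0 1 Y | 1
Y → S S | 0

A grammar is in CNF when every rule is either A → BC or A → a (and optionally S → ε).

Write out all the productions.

T1 → 1; T0 → 0; S → 0; X → 1; Y → 0; S → S X; S → S X0; X0 → T1 T0; X → S X1; X1 → T0 X2; X2 → T1 Y; Y → S S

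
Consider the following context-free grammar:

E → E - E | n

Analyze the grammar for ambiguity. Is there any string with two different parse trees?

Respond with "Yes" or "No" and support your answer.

Yes - the string 'n - n - n - n - n' has two distinct parse trees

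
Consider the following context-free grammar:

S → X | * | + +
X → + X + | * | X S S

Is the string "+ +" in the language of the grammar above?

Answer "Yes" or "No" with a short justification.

Yes - a valid derivation exists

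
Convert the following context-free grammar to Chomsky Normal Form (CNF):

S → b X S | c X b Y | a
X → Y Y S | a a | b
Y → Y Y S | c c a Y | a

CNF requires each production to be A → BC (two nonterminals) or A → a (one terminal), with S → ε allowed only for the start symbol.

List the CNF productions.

TB → b; TC → c; S → a; TA → a; X → b; Y → a; S → TB X0; X0 → X S; S → TC X1; X1 → X X2; X2 → TB Y; X → Y X3; X3 → Y S; X → TA TA; Y → Y X4; X4 → Y S; Y → TC X5; X5 → TC X6; X6 → TA Y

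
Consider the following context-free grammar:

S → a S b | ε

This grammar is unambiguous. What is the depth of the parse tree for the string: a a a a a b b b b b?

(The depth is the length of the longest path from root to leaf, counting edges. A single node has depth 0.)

6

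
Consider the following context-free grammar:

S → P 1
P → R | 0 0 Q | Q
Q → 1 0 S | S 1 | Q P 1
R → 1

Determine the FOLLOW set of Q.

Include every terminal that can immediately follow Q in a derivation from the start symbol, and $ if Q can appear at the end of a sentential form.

We compute FOLLOW(Q) using the standard algorithm.
FOLLOW(S) starts with {$}.
FIRST(P) = {0, 1}
FIRST(Q) = {0, 1}
FIRST(R) = {1}
FIRST(S) = {0, 1}
FOLLOW(P) = {1}
FOLLOW(Q) = {0, 1}
FOLLOW(R) = {1}
FOLLOW(S) = {$, 0, 1}
Therefore, FOLLOW(Q) = {0, 1}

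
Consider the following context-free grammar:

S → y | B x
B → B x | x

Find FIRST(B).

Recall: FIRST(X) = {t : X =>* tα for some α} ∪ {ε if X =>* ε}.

We compute FIRST(B) using the standard algorithm.
FIRST(B) = {x}
FIRST(S) = {x, y}
Therefore, FIRST(B) = {x}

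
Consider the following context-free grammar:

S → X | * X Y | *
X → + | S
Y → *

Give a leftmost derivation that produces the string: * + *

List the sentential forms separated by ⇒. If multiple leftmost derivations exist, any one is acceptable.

S ⇒ * X Y ⇒ * + Y ⇒ * + *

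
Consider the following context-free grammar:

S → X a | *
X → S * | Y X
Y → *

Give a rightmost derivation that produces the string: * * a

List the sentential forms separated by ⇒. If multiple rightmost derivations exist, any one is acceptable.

S ⇒ X a ⇒ S * a ⇒ * * a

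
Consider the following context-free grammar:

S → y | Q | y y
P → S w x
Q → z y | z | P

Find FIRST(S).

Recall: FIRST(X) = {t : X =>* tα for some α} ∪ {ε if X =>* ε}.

We compute FIRST(S) using the standard algorithm.
FIRST(P) = {y, z}
FIRST(Q) = {y, z}
FIRST(S) = {y, z}
Therefore, FIRST(S) = {y, z}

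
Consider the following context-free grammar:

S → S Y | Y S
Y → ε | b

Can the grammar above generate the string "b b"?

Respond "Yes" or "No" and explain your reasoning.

No - no valid derivation exists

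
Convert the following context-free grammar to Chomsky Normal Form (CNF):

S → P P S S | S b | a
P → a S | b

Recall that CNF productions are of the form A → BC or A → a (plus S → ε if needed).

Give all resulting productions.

TB → b; S → a; TA → a; P → b; S → P X0; X0 → P X1; X1 → S S; S → S TB; P → TA S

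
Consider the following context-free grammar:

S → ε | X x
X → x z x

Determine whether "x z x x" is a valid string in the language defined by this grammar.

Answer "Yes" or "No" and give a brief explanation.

Yes - a valid derivation exists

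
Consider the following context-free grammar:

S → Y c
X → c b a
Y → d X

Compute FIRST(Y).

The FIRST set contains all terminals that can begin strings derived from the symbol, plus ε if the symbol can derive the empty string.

We compute FIRST(Y) using the standard algorithm.
FIRST(S) = {d}
FIRST(X) = {c}
FIRST(Y) = {d}
Therefore, FIRST(Y) = {d}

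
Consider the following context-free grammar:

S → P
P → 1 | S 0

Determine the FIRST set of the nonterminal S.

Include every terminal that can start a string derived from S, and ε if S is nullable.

We compute FIRST(S) using the standard algorithm.
FIRST(P) = {1}
FIRST(S) = {1}
Therefore, FIRST(S) = {1}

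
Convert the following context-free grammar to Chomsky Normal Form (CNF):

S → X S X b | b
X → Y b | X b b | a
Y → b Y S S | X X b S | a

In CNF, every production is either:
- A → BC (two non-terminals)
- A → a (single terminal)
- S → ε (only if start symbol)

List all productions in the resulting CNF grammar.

TB → b; S → b; X → a; Y → a; S → X X0; X0 → S X1; X1 → X TB; X → Y TB; X → X X2; X2 → TB TB; Y → TB X3; X3 → Y X4; X4 → S S; Y → X X5; X5 → X X6; X6 → TB S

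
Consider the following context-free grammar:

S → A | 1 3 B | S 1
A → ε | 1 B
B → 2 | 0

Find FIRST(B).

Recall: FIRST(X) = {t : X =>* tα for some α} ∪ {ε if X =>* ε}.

We compute FIRST(B) using the standard algorithm.
FIRST(A) = {1, ε}
FIRST(B) = {0, 2}
FIRST(S) = {1, ε}
Therefore, FIRST(B) = {0, 2}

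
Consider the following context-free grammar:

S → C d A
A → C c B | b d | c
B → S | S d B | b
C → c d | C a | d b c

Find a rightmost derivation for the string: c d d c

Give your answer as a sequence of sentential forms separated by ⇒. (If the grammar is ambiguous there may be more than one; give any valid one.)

S ⇒ C d A ⇒ C d c ⇒ c d d c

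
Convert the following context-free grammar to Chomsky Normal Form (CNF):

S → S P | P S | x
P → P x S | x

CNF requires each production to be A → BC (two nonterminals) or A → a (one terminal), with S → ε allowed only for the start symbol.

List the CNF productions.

S → x; TX → x; P → x; S → S P; S → P S; P → P X0; X0 → TX S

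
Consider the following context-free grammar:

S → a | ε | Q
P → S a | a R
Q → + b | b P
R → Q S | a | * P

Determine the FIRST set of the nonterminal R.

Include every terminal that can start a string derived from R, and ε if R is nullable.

We compute FIRST(R) using the standard algorithm.
FIRST(P) = {+, a, b}
FIRST(Q) = {+, b}
FIRST(R) = {*, +, a, b}
FIRST(S) = {+, a, b, ε}
Therefore, FIRST(R) = {*, +, a, b}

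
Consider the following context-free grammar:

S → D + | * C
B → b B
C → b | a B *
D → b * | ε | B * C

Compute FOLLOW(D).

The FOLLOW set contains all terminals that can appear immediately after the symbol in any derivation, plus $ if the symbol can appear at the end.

We compute FOLLOW(D) using the standard algorithm.
FOLLOW(S) starts with {$}.
FIRST(B) = {b}
FIRST(C) = {a, b}
FIRST(D) = {b, ε}
FIRST(S) = {*, +, b}
FOLLOW(B) = {*}
FOLLOW(C) = {$, +}
FOLLOW(D) = {+}
FOLLOW(S) = {$}
Therefore, FOLLOW(D) = {+}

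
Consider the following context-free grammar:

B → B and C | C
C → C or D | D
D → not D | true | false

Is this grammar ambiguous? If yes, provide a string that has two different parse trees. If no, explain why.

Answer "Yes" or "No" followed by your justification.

No - the grammar is unambiguous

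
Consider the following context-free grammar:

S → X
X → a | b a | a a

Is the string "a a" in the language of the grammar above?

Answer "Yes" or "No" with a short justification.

Yes - a valid derivation exists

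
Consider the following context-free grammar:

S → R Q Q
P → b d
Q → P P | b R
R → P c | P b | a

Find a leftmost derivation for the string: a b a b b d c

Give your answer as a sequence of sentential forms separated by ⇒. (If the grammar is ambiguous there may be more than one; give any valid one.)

S ⇒ R Q Q ⇒ a Q Q ⇒ a b R Q ⇒ a b a Q ⇒ a b a b R ⇒ a b a b P c ⇒ a b a b b d c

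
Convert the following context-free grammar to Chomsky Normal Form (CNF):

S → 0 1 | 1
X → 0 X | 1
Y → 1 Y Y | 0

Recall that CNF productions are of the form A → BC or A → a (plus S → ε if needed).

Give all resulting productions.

T0 → 0; T1 → 1; S → 1; X → 1; Y → 0; S → T0 T1; X → T0 X; Y → T1 X0; X0 → Y Y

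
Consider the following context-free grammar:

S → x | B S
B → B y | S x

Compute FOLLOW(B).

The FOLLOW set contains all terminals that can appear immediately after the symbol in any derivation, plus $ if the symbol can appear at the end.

We compute FOLLOW(B) using the standard algorithm.
FOLLOW(S) starts with {$}.
FIRST(B) = {x}
FIRST(S) = {x}
FOLLOW(B) = {x, y}
FOLLOW(S) = {$, x}
Therefore, FOLLOW(B) = {x, y}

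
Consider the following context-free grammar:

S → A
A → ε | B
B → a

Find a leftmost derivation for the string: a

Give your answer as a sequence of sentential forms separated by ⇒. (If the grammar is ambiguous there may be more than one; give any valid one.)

S ⇒ A ⇒ B ⇒ a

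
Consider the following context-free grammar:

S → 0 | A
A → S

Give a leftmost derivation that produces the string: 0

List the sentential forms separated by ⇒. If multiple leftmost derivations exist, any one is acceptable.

S ⇒ A ⇒ S ⇒ A ⇒ S ⇒ 0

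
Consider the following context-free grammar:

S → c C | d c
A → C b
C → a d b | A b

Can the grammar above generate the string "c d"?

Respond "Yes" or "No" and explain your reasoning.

No - no valid derivation exists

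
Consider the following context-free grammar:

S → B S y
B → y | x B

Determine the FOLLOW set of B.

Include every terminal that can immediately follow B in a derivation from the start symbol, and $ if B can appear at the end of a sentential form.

We compute FOLLOW(B) using the standard algorithm.
FOLLOW(S) starts with {$}.
FIRST(B) = {x, y}
FIRST(S) = {x, y}
FOLLOW(B) = {x, y}
FOLLOW(S) = {$, y}
Therefore, FOLLOW(B) = {x, y}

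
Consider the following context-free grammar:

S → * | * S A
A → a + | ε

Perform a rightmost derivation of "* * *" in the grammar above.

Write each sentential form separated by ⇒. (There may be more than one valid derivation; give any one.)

S ⇒ * S A ⇒ * S ⇒ * * S A ⇒ * * S ⇒ * * *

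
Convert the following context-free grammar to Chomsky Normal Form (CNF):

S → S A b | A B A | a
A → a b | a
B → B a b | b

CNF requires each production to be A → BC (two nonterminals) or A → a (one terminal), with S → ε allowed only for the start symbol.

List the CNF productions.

TB → b; S → a; TA → a; A → a; B → b; S → S X0; X0 → A TB; S → A X1; X1 → B A; A → TA TB; B → B X2; X2 → TA TB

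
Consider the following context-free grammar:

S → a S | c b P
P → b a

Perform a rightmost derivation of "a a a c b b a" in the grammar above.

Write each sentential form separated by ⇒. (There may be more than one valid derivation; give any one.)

S ⇒ a S ⇒ a a S ⇒ a a a S ⇒ a a a c b P ⇒ a a a c b b a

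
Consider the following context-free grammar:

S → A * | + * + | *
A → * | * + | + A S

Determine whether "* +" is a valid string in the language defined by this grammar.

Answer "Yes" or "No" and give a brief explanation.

No - no valid derivation exists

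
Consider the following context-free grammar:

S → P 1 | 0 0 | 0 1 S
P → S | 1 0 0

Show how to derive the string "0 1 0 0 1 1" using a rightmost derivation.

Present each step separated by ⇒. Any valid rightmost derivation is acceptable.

S ⇒ P 1 ⇒ S 1 ⇒ P 1 1 ⇒ S 1 1 ⇒ 0 1 S 1 1 ⇒ 0 1 0 0 1 1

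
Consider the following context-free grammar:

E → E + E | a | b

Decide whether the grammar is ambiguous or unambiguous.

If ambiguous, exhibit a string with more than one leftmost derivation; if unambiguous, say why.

Ambiguous - the string 'b + b + a + b + a' has two distinct leftmost derivations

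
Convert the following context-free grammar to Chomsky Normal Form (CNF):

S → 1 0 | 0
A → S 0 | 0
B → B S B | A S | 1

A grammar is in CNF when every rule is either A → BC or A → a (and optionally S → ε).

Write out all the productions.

T1 → 1; T0 → 0; S → 0; A → 0; B → 1; S → T1 T0; A → S T0; B → B X0; X0 → S B; B → A S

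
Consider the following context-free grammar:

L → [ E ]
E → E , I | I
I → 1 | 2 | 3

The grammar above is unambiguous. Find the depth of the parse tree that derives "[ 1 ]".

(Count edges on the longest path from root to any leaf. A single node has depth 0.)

3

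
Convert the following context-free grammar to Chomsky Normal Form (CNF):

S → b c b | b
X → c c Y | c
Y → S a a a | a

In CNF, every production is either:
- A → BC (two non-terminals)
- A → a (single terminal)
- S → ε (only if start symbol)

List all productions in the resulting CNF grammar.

TB → b; TC → c; S → b; X → c; TA → a; Y → a; S → TB X0; X0 → TC TB; X → TC X1; X1 → TC Y; Y → S X2; X2 → TA X3; X3 → TA TA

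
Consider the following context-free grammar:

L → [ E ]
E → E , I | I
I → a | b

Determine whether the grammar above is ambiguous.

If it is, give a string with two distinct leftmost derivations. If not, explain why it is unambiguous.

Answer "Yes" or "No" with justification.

No - the grammar is unambiguous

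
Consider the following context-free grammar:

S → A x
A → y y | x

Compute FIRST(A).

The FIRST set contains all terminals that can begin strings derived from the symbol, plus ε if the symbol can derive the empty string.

We compute FIRST(A) using the standard algorithm.
FIRST(A) = {x, y}
FIRST(S) = {x, y}
Therefore, FIRST(A) = {x, y}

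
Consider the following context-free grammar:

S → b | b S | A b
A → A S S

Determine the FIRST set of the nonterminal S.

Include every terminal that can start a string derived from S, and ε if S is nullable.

We compute FIRST(S) using the standard algorithm.
FIRST(A) = {}
FIRST(S) = {b}
Therefore, FIRST(S) = {b}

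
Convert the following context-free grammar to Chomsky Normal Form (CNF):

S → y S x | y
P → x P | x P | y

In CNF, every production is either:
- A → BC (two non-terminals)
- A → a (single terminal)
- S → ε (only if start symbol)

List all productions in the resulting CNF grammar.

TY → y; TX → x; S → y; P → y; S → TY X0; X0 → S TX; P → TX P; P → TX P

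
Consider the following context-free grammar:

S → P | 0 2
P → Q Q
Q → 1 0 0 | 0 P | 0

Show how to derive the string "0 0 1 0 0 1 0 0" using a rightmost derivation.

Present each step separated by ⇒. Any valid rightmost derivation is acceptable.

S ⇒ P ⇒ Q Q ⇒ Q 1 0 0 ⇒ 0 P 1 0 0 ⇒ 0 Q Q 1 0 0 ⇒ 0 Q 1 0 0 1 0 0 ⇒ 0 0 1 0 0 1 0 0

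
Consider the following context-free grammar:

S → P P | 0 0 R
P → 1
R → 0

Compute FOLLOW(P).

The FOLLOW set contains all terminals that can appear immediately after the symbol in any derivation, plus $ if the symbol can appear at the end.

We compute FOLLOW(P) using the standard algorithm.
FOLLOW(S) starts with {$}.
FIRST(P) = {1}
FIRST(R) = {0}
FIRST(S) = {0, 1}
FOLLOW(P) = {$, 1}
FOLLOW(R) = {$}
FOLLOW(S) = {$}
Therefore, FOLLOW(P) = {$, 1}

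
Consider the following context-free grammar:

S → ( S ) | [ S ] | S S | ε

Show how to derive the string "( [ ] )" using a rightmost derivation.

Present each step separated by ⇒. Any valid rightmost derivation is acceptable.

S ⇒ ( S ) ⇒ ( [ S ] ) ⇒ ( [ ] )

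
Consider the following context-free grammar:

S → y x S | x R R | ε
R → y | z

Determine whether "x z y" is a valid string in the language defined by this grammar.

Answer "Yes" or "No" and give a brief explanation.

Yes - a valid derivation exists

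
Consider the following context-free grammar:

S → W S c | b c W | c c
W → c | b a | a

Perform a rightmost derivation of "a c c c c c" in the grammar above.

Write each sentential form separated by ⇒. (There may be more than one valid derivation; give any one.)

S ⇒ W S c ⇒ W W S c c ⇒ W W c c c c ⇒ W c c c c c ⇒ a c c c c c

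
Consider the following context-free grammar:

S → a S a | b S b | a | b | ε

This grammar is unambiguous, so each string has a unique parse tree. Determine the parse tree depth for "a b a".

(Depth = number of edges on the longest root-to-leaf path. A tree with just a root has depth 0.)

2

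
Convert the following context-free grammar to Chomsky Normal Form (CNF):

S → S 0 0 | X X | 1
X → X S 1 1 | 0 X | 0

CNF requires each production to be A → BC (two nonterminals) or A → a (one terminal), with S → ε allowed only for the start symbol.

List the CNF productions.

T0 → 0; S → 1; T1 → 1; X → 0; S → S X0; X0 → T0 T0; S → X X; X → X X1; X1 → S X2; X2 → T1 T1; X → T0 X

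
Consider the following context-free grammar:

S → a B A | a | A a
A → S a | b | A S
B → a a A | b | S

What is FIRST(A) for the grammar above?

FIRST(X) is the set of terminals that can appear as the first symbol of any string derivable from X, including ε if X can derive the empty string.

We compute FIRST(A) using the standard algorithm.
FIRST(A) = {a, b}
FIRST(B) = {a, b}
FIRST(S) = {a, b}
Therefore, FIRST(A) = {a, b}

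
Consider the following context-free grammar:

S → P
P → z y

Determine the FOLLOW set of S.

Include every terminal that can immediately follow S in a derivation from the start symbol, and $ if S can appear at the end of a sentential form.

We compute FOLLOW(S) using the standard algorithm.
FOLLOW(S) starts with {$}.
FIRST(P) = {z}
FIRST(S) = {z}
FOLLOW(P) = {$}
FOLLOW(S) = {$}
Therefore, FOLLOW(S) = {$}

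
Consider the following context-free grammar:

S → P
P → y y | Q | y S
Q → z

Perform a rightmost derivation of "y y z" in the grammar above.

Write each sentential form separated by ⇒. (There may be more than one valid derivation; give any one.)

S ⇒ P ⇒ y S ⇒ y P ⇒ y y S ⇒ y y P ⇒ y y Q ⇒ y y z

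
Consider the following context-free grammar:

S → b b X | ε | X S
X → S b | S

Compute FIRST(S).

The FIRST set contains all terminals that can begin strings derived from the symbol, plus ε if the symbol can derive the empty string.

We compute FIRST(S) using the standard algorithm.
FIRST(S) = {b, ε}
FIRST(X) = {b, ε}
Therefore, FIRST(S) = {b, ε}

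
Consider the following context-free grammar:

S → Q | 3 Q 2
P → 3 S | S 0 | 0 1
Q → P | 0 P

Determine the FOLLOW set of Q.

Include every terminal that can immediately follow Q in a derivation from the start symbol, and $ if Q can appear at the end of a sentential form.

We compute FOLLOW(Q) using the standard algorithm.
FOLLOW(S) starts with {$}.
FIRST(P) = {0, 3}
FIRST(Q) = {0, 3}
FIRST(S) = {0, 3}
FOLLOW(P) = {$, 0, 2}
FOLLOW(Q) = {$, 0, 2}
FOLLOW(S) = {$, 0, 2}
Therefore, FOLLOW(Q) = {$, 0, 2}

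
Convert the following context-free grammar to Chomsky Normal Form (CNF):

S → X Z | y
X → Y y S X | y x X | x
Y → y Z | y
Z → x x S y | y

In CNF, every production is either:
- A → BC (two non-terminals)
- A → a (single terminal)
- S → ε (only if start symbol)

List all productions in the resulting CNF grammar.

S → y; TY → y; TX → x; X → x; Y → y; Z → y; S → X Z; X → Y X0; X0 → TY X1; X1 → S X; X → TY X2; X2 → TX X; Y → TY Z; Z → TX X3; X3 → TX X4; X4 → S TY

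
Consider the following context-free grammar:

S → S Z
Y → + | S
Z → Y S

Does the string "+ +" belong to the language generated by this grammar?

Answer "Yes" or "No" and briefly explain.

No - no valid derivation exists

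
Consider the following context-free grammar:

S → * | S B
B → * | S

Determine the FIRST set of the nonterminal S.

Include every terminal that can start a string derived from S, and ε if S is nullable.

We compute FIRST(S) using the standard algorithm.
FIRST(B) = {*}
FIRST(S) = {*}
Therefore, FIRST(S) = {*}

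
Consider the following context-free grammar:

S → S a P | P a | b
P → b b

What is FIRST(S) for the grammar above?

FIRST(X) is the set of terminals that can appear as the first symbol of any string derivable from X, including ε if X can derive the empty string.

We compute FIRST(S) using the standard algorithm.
FIRST(P) = {b}
FIRST(S) = {b}
Therefore, FIRST(S) = {b}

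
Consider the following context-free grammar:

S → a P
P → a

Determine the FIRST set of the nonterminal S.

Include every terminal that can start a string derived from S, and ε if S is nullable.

We compute FIRST(S) using the standard algorithm.
FIRST(P) = {a}
FIRST(S) = {a}
Therefore, FIRST(S) = {a}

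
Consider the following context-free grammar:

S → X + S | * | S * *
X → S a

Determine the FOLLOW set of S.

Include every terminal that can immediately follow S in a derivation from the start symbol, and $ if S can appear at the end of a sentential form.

We compute FOLLOW(S) using the standard algorithm.
FOLLOW(S) starts with {$}.
FIRST(S) = {*}
FIRST(X) = {*}
FOLLOW(S) = {$, *, a}
FOLLOW(X) = {+}
Therefore, FOLLOW(S) = {$, *, a}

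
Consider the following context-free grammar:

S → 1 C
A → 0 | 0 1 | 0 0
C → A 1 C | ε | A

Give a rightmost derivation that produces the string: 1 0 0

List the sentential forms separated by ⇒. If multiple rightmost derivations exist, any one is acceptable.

S ⇒ 1 C ⇒ 1 A ⇒ 1 0 0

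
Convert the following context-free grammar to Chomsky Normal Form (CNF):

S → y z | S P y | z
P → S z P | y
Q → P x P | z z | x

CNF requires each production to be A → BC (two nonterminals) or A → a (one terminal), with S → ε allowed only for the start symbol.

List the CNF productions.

TY → y; TZ → z; S → z; P → y; TX → x; Q → x; S → TY TZ; S → S X0; X0 → P TY; P → S X1; X1 → TZ P; Q → P X2; X2 → TX P; Q → TZ TZ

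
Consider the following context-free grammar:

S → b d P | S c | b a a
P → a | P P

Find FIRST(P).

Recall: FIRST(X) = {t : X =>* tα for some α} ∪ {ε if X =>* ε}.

We compute FIRST(P) using the standard algorithm.
FIRST(P) = {a}
FIRST(S) = {b}
Therefore, FIRST(P) = {a}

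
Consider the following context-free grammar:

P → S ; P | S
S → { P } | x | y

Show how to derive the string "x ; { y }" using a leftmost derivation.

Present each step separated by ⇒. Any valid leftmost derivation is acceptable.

P ⇒ S ; P ⇒ x ; P ⇒ x ; S ⇒ x ; { P } ⇒ x ; { S } ⇒ x ; { y }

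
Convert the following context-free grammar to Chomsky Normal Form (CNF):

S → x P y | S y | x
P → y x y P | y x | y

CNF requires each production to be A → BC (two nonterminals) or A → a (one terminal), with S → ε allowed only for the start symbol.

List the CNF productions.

TX → x; TY → y; S → x; P → y; S → TX X0; X0 → P TY; S → S TY; P → TY X1; X1 → TX X2; X2 → TY P; P → TY TX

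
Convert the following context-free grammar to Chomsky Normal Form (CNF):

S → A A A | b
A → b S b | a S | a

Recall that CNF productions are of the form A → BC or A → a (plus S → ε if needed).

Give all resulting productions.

S → b; TB → b; TA → a; A → a; S → A X0; X0 → A A; A → TB X1; X1 → S TB; A → TA S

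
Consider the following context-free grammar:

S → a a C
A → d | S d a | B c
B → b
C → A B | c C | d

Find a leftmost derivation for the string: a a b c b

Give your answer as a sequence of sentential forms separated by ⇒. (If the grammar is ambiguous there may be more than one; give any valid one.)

S ⇒ a a C ⇒ a a A B ⇒ a a B c B ⇒ a a b c B ⇒ a a b c b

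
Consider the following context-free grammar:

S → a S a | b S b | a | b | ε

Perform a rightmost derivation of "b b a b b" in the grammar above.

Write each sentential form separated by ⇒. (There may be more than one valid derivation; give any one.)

S ⇒ b S b ⇒ b b S b b ⇒ b b a b b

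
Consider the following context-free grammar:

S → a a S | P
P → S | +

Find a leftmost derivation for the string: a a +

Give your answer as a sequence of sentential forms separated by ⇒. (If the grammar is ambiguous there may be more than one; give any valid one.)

S ⇒ a a S ⇒ a a P ⇒ a a +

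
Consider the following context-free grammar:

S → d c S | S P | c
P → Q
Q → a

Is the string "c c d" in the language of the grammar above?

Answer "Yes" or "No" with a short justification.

No - no valid derivation exists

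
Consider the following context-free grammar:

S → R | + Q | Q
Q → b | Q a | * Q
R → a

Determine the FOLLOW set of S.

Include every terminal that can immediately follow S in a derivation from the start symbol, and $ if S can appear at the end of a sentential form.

We compute FOLLOW(S) using the standard algorithm.
FOLLOW(S) starts with {$}.
FIRST(Q) = {*, b}
FIRST(R) = {a}
FIRST(S) = {*, +, a, b}
FOLLOW(Q) = {$, a}
FOLLOW(R) = {$}
FOLLOW(S) = {$}
Therefore, FOLLOW(S) = {$}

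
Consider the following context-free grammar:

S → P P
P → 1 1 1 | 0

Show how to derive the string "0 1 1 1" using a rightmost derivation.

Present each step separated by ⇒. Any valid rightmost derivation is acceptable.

S ⇒ P P ⇒ P 1 1 1 ⇒ 0 1 1 1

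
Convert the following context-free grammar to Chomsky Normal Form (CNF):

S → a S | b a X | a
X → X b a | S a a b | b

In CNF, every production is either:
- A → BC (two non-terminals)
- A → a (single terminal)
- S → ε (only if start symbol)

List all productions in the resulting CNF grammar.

TA → a; TB → b; S → a; X → b; S → TA S; S → TB X0; X0 → TA X; X → X X1; X1 → TB TA; X → S X2; X2 → TA X3; X3 → TA TB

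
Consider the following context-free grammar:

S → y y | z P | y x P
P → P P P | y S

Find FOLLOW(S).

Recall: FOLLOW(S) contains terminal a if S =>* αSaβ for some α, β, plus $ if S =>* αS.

We compute FOLLOW(S) using the standard algorithm.
FOLLOW(S) starts with {$}.
FIRST(P) = {y}
FIRST(S) = {y, z}
FOLLOW(P) = {$, y}
FOLLOW(S) = {$, y}
Therefore, FOLLOW(S) = {$, y}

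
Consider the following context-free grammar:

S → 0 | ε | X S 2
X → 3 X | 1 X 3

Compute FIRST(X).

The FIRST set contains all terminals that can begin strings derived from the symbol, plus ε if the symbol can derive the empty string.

We compute FIRST(X) using the standard algorithm.
FIRST(S) = {0, 1, 3, ε}
FIRST(X) = {1, 3}
Therefore, FIRST(X) = {1, 3}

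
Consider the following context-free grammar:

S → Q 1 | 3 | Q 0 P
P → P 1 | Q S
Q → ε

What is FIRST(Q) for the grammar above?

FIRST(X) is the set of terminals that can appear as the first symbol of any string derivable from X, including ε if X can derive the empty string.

We compute FIRST(Q) using the standard algorithm.
FIRST(P) = {0, 1, 3}
FIRST(Q) = {ε}
FIRST(S) = {0, 1, 3}
Therefore, FIRST(Q) = {ε}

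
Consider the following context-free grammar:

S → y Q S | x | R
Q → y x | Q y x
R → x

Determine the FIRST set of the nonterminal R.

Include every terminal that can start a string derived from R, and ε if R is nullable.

We compute FIRST(R) using the standard algorithm.
FIRST(Q) = {y}
FIRST(R) = {x}
FIRST(S) = {x, y}
Therefore, FIRST(R) = {x}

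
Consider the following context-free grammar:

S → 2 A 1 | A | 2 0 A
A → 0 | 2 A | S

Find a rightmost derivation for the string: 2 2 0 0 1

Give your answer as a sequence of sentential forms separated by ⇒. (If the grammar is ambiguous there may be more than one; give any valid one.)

S ⇒ 2 A 1 ⇒ 2 S 1 ⇒ 2 2 0 A 1 ⇒ 2 2 0 0 1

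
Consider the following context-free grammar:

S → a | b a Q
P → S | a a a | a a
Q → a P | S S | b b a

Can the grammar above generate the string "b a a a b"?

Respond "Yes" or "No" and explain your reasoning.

No - no valid derivation exists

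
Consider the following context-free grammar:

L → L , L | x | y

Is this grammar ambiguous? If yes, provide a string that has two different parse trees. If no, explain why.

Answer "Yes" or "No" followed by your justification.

Yes - the string 'y , x , x , x' has two distinct leftmost derivations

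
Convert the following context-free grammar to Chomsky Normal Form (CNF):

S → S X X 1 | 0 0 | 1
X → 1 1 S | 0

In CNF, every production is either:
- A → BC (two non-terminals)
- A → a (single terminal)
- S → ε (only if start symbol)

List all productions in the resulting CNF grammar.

T1 → 1; T0 → 0; S → 1; X → 0; S → S X0; X0 → X X1; X1 → X T1; S → T0 T0; X → T1 X2; X2 → T1 S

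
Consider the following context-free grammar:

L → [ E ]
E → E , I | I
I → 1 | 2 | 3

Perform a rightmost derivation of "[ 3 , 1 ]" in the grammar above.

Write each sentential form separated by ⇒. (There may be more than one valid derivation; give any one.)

L ⇒ [ E ] ⇒ [ E , I ] ⇒ [ E , 1 ] ⇒ [ I , 1 ] ⇒ [ 3 , 1 ]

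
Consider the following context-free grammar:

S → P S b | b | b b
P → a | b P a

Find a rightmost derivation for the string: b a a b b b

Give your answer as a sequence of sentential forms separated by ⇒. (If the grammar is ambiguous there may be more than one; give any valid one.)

S ⇒ P S b ⇒ P b b b ⇒ b P a b b b ⇒ b a a b b b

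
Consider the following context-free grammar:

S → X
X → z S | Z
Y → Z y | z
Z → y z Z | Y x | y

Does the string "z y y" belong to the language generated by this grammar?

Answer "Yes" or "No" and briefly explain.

No - no valid derivation exists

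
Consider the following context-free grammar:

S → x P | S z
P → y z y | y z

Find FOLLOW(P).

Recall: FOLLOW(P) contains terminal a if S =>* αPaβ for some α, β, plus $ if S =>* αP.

We compute FOLLOW(P) using the standard algorithm.
FOLLOW(S) starts with {$}.
FIRST(P) = {y}
FIRST(S) = {x}
FOLLOW(P) = {$, z}
FOLLOW(S) = {$, z}
Therefore, FOLLOW(P) = {$, z}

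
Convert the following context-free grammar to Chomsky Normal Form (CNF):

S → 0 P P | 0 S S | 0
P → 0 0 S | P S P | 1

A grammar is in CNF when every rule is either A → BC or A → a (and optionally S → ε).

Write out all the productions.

T0 → 0; S → 0; P → 1; S → T0 X0; X0 → P P; S → T0 X1; X1 → S S; P → T0 X2; X2 → T0 S; P → P X3; X3 → S P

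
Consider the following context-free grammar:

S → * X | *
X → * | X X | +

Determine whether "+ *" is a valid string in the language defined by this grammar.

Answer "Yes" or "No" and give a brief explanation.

No - no valid derivation exists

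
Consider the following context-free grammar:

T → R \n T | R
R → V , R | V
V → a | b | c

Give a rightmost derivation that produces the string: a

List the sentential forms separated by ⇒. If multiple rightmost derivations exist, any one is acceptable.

T ⇒ R ⇒ V ⇒ a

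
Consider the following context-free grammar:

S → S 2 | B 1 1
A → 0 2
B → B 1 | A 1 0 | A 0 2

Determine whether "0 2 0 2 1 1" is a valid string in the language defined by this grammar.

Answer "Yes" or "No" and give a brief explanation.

Yes - a valid derivation exists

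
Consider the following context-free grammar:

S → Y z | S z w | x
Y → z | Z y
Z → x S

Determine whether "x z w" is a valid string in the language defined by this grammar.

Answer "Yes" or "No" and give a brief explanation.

Yes - a valid derivation exists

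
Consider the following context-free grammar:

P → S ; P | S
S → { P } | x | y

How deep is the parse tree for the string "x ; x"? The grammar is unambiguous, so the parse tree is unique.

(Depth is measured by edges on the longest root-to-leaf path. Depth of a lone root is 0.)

3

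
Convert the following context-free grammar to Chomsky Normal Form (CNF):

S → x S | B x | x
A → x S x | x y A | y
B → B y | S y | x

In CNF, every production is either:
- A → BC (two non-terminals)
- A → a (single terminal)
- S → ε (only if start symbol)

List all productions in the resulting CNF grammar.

TX → x; S → x; TY → y; A → y; B → x; S → TX S; S → B TX; A → TX X0; X0 → S TX; A → TX X1; X1 → TY A; B → B TY; B → S TY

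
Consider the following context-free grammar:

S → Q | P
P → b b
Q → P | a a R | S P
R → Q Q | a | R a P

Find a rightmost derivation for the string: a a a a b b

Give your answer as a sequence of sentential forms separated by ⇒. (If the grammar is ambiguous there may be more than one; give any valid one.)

S ⇒ Q ⇒ a a R ⇒ a a R a P ⇒ a a R a b b ⇒ a a a a b b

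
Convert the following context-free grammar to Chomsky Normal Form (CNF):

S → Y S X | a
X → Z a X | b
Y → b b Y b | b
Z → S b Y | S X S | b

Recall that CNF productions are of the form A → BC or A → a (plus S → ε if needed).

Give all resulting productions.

S → a; TA → a; X → b; TB → b; Y → b; Z → b; S → Y X0; X0 → S X; X → Z X1; X1 → TA X; Y → TB X2; X2 → TB X3; X3 → Y TB; Z → S X4; X4 → TB Y; Z → S X5; X5 → X S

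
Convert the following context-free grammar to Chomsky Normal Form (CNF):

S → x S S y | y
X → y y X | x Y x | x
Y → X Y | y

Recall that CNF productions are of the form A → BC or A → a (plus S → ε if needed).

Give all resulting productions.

TX → x; TY → y; S → y; X → x; Y → y; S → TX X0; X0 → S X1; X1 → S TY; X → TY X2; X2 → TY X; X → TX X3; X3 → Y TX; Y → X Y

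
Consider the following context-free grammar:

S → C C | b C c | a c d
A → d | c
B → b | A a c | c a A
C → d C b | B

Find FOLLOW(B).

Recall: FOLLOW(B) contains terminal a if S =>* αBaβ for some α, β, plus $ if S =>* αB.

We compute FOLLOW(B) using the standard algorithm.
FOLLOW(S) starts with {$}.
FIRST(A) = {c, d}
FIRST(B) = {b, c, d}
FIRST(C) = {b, c, d}
FIRST(S) = {a, b, c, d}
FOLLOW(A) = {$, a, b, c, d}
FOLLOW(B) = {$, b, c, d}
FOLLOW(C) = {$, b, c, d}
FOLLOW(S) = {$}
Therefore, FOLLOW(B) = {$, b, c, d}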